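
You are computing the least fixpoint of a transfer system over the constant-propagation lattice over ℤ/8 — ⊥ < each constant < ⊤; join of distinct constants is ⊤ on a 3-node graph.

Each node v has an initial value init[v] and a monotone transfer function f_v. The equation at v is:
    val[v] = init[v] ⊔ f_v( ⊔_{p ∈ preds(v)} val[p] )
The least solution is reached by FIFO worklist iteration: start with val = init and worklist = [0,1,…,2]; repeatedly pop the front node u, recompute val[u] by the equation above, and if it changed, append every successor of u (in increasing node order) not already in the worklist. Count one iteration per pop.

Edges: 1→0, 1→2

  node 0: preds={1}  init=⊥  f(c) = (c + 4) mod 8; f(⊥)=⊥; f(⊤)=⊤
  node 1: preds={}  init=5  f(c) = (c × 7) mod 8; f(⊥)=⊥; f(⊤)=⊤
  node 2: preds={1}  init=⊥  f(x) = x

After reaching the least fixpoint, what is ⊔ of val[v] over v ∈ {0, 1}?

⊤

Iteration log — 3 steps:
  step 1. node 0  ⊔preds=5  new=1  old=⊥  +wl: 
  step 2. node 1  ⊔preds=⊥  new=5  stable
  step 3. node 2  ⊔preds=5  new=5  old=⊥  +wl: 

Least fixpoint reached:
  node 0: 1
  node 1: 5
  node 2: 5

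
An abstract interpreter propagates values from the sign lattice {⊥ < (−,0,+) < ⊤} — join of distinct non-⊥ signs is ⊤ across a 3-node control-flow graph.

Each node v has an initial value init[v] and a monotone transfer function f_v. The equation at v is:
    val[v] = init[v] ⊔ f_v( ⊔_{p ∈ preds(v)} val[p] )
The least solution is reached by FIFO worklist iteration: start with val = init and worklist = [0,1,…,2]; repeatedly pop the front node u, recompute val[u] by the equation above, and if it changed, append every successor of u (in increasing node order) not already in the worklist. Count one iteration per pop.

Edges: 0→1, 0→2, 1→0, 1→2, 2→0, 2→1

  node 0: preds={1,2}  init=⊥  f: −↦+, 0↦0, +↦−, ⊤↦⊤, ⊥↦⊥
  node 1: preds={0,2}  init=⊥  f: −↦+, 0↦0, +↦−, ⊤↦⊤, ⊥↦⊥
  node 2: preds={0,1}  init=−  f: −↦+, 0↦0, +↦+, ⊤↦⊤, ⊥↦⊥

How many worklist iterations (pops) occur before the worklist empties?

6

Iteration log — 6 steps:
  step 1. node 0  ⊔preds=−  new=+  old=⊥  +wl: 
  step 2. node 1  ⊔preds=⊤  new=⊤  old=⊥  +wl: 0
  step 3. node 2  ⊔preds=⊤  new=⊤  old=−  +wl: 1
  step 4. node 0  ⊔preds=⊤  new=⊤  old=+  +wl: 2
  step 5. node 1  ⊔preds=⊤  new=⊤  stable
  step 6. node 2  ⊔preds=⊤  new=⊤  stable

Least fixpoint reached:
  node 0: ⊤
  node 1: ⊤
  node 2: ⊤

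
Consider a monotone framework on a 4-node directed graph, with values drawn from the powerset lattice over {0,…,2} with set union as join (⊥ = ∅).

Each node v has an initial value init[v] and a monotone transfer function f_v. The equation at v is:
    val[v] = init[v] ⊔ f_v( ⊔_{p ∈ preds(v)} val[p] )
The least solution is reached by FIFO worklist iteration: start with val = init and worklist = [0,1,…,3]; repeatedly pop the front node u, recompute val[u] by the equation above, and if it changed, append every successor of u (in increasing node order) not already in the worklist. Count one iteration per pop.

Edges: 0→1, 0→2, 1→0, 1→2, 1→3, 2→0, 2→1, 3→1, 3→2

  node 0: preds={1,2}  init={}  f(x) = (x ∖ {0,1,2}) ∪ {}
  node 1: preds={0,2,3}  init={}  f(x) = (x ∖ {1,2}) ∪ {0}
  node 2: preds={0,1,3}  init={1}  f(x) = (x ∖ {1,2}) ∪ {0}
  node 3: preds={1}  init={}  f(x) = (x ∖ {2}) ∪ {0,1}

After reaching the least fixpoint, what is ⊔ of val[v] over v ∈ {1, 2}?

Worklist (7 pops):
  #1 pop 0: in={1} → {} (no change)
  #2 pop 1: in={1} → {0} (was {}); enqueue [0]
  #3 pop 2: in={0} → {0,1} (was {1}); enqueue [1]
  #4 pop 3: in={0} → {0,1} (was {}); enqueue [2]
  #5 pop 0: in={0,1} → {} (no change)
  #6 pop 1: in={0,1} → {0} (no change)
  #7 pop 2: in={0,1} → {0,1} (no change)

Fixpoint:
  val[0] = {}
  val[1] = {0}
  val[2] = {0,1}
  val[3] = {0,1}

{0,1}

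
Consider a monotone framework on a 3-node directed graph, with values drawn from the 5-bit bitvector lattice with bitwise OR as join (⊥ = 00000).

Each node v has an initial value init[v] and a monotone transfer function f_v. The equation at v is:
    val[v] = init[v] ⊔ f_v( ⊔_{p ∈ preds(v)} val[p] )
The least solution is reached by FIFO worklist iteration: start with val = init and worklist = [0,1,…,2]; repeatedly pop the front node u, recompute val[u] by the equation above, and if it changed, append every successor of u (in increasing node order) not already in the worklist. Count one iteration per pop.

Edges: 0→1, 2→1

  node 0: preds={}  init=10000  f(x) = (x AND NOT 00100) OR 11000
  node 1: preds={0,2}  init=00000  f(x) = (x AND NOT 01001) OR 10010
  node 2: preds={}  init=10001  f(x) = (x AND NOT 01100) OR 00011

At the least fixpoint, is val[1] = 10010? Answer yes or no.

Worklist (4 pops):
  #1 pop 0: in=00000 → 11000 (was 10000); enqueue []
  #2 pop 1: in=11001 → 10010 (was 00000); enqueue []
  #3 pop 2: in=00000 → 10011 (was 10001); enqueue [1]
  #4 pop 1: in=11011 → 10010 (no change)

Fixpoint:
  val[0] = 11000
  val[1] = 10010
  val[2] = 10011

yes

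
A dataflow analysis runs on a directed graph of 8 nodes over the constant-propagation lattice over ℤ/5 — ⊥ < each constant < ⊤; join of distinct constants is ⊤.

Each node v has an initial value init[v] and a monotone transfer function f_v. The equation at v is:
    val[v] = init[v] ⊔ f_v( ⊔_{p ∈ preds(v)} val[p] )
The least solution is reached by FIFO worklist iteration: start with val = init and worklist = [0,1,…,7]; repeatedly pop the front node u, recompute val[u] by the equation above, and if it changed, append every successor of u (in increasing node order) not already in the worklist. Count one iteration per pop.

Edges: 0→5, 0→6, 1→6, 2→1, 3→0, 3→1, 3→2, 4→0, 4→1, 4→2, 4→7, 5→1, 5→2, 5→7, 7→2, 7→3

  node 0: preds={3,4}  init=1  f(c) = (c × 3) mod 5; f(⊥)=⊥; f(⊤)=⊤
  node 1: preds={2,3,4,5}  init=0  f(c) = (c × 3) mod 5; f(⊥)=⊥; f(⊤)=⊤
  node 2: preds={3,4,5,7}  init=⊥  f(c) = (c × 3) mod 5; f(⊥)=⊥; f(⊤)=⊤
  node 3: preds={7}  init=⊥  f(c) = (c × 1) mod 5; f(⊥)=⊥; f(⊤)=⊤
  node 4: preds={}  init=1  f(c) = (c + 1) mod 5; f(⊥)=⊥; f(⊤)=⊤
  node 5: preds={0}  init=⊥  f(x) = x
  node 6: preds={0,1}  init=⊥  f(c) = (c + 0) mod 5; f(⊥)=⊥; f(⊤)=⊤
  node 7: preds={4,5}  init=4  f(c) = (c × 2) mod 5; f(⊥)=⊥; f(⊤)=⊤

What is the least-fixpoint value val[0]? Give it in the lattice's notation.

Worklist (15 pops):
  #1 pop 0: in=1 → ⊤ (was 1); enqueue []
  #2 pop 1: in=1 → ⊤ (was 0); enqueue []
  #3 pop 2: in=⊤ → ⊤ (was ⊥); enqueue [1]
  #4 pop 3: in=4 → 4 (was ⊥); enqueue [0,2]
  #5 pop 4: in=⊥ → 1 (no change)
  #6 pop 5: in=⊤ → ⊤ (was ⊥); enqueue []
  #7 pop 6: in=⊤ → ⊤ (was ⊥); enqueue []
  #8 pop 7: in=⊤ → ⊤ (was 4); enqueue [3]
  #9 pop 1: in=⊤ → ⊤ (no change)
  #10 pop 0: in=⊤ → ⊤ (no change)
  #11 pop 2: in=⊤ → ⊤ (no change)
  #12 pop 3: in=⊤ → ⊤ (was 4); enqueue [0,1,2]
  #13 pop 0: in=⊤ → ⊤ (no change)
  #14 pop 1: in=⊤ → ⊤ (no change)
  #15 pop 2: in=⊤ → ⊤ (no change)

Fixpoint:
  val[0] = ⊤
  val[1] = ⊤
  val[2] = ⊤
  val[3] = ⊤
  val[4] = 1
  val[5] = ⊤
  val[6] = ⊤
  val[7] = ⊤

⊤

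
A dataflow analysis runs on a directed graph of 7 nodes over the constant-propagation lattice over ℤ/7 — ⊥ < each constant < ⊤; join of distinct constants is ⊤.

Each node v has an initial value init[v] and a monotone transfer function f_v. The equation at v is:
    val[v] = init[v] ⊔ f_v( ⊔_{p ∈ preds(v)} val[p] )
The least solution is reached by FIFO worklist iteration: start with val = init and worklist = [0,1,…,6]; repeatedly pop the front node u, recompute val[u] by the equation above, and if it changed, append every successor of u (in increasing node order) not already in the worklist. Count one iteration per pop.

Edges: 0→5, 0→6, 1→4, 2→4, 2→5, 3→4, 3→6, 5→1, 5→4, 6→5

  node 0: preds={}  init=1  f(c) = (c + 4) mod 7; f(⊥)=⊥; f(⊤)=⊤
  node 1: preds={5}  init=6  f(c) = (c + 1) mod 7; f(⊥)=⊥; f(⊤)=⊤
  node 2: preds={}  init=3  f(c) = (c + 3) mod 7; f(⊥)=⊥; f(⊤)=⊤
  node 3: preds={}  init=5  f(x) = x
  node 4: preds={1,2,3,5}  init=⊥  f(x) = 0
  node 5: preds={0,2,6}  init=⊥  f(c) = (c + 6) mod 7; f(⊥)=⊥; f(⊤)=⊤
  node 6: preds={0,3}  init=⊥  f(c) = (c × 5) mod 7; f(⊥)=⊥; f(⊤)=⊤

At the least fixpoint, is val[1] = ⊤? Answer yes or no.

yes

Worklist (10 pops):
  #1 pop 0: in=⊥ → 1 (no change)
  #2 pop 1: in=⊥ → 6 (no change)
  #3 pop 2: in=⊥ → 3 (no change)
  #4 pop 3: in=⊥ → 5 (no change)
  #5 pop 4: in=⊤ → 0 (was ⊥); enqueue []
  #6 pop 5: in=⊤ → ⊤ (was ⊥); enqueue [1,4]
  #7 pop 6: in=⊤ → ⊤ (was ⊥); enqueue [5]
  #8 pop 1: in=⊤ → ⊤ (was 6); enqueue []
  #9 pop 4: in=⊤ → 0 (no change)
  #10 pop 5: in=⊤ → ⊤ (no change)

Fixpoint:
  val[0] = 1
  val[1] = ⊤
  val[2] = 3
  val[3] = 5
  val[4] = 0
  val[5] = ⊤
  val[6] = ⊤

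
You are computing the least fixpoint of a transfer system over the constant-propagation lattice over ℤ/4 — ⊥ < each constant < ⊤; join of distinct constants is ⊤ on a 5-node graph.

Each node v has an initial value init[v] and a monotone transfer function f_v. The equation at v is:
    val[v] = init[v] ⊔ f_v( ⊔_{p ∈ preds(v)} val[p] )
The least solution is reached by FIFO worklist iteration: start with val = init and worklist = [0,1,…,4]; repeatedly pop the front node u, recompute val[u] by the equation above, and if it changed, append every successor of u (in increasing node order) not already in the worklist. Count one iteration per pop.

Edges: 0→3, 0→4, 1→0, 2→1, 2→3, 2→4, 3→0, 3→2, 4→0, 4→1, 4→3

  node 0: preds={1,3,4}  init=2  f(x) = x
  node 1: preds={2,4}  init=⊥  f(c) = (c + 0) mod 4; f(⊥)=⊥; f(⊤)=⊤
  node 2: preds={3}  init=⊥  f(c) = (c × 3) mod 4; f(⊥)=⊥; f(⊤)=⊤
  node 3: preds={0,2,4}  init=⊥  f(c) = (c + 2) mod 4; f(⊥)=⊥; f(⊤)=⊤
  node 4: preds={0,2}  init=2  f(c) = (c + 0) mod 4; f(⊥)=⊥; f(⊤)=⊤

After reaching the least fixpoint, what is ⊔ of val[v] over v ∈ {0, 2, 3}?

Iteration log — 15 steps:
  step 1. node 0  ⊔preds=2  new=2  stable
  step 2. node 1  ⊔preds=2  new=2  old=⊥  +wl: 0
  step 3. node 2  ⊔preds=⊥  new=⊥  stable
  step 4. node 3  ⊔preds=2  new=0  old=⊥  +wl: 2
  step 5. node 4  ⊔preds=2  new=2  stable
  step 6. node 0  ⊔preds=⊤  new=⊤  old=2  +wl: 3,4
  step 7. node 2  ⊔preds=0  new=0  old=⊥  +wl: 1
  step 8. node 3  ⊔preds=⊤  new=⊤  old=0  +wl: 0,2
  step 9. node 4  ⊔preds=⊤  new=⊤  old=2  +wl: 3
  step 10. node 1  ⊔preds=⊤  new=⊤  old=2  +wl: 
  step 11. node 0  ⊔preds=⊤  new=⊤  stable
  step 12. node 2  ⊔preds=⊤  new=⊤  old=0  +wl: 1,4
  step 13. node 3  ⊔preds=⊤  new=⊤  stable
  step 14. node 1  ⊔preds=⊤  new=⊤  stable
  step 15. node 4  ⊔preds=⊤  new=⊤  stable

Least fixpoint reached:
  node 0: ⊤
  node 1: ⊤
  node 2: ⊤
  node 3: ⊤
  node 4: ⊤

⊤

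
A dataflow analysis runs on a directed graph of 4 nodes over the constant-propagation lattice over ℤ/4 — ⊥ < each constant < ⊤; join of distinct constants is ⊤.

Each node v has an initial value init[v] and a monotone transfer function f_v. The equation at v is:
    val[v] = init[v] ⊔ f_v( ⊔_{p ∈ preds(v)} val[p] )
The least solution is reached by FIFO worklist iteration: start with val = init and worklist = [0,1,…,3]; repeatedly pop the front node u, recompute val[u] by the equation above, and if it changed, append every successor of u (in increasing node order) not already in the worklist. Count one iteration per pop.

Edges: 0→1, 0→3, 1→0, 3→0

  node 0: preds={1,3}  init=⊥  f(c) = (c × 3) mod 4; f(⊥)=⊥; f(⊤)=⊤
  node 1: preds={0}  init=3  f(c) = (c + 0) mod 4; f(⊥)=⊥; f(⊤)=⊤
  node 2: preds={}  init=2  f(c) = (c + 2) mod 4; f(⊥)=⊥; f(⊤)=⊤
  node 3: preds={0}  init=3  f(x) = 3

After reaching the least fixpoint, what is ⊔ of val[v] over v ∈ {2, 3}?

Iteration log — 7 steps:
  step 1. node 0  ⊔preds=3  new=1  old=⊥  +wl: 
  step 2. node 1  ⊔preds=1  new=⊤  old=3  +wl: 0
  step 3. node 2  ⊔preds=⊥  new=2  stable
  step 4. node 3  ⊔preds=1  new=3  stable
  step 5. node 0  ⊔preds=⊤  new=⊤  old=1  +wl: 1,3
  step 6. node 1  ⊔preds=⊤  new=⊤  stable
  step 7. node 3  ⊔preds=⊤  new=3  stable

Least fixpoint reached:
  node 0: ⊤
  node 1: ⊤
  node 2: 2
  node 3: 3

⊤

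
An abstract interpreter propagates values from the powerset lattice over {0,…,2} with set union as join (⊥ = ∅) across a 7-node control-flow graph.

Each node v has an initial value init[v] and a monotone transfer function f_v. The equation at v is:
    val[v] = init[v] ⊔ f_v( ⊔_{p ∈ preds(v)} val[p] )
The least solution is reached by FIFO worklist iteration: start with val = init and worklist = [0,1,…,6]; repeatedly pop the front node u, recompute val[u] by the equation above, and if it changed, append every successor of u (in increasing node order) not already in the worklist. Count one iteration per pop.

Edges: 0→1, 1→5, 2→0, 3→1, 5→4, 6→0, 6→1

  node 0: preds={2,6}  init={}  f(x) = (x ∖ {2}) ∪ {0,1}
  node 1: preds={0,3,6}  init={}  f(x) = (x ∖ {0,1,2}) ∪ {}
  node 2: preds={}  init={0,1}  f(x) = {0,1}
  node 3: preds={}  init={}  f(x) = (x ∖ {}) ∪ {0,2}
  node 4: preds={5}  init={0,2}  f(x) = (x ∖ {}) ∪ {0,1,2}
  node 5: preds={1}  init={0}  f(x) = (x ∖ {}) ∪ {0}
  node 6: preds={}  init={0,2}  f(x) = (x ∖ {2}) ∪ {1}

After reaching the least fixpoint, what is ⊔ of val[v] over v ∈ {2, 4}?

{0,1,2}

Worklist (9 pops):
  #1 pop 0: in={0,1,2} → {0,1} (was {}); enqueue []
  #2 pop 1: in={0,1,2} → {} (no change)
  #3 pop 2: in={} → {0,1} (no change)
  #4 pop 3: in={} → {0,2} (was {}); enqueue [1]
  #5 pop 4: in={0} → {0,1,2} (was {0,2}); enqueue []
  #6 pop 5: in={} → {0} (no change)
  #7 pop 6: in={} → {0,1,2} (was {0,2}); enqueue [0]
  #8 pop 1: in={0,1,2} → {} (no change)
  #9 pop 0: in={0,1,2} → {0,1} (no change)

Fixpoint:
  val[0] = {0,1}
  val[1] = {}
  val[2] = {0,1}
  val[3] = {0,2}
  val[4] = {0,1,2}
  val[5] = {0}
  val[6] = {0,1,2}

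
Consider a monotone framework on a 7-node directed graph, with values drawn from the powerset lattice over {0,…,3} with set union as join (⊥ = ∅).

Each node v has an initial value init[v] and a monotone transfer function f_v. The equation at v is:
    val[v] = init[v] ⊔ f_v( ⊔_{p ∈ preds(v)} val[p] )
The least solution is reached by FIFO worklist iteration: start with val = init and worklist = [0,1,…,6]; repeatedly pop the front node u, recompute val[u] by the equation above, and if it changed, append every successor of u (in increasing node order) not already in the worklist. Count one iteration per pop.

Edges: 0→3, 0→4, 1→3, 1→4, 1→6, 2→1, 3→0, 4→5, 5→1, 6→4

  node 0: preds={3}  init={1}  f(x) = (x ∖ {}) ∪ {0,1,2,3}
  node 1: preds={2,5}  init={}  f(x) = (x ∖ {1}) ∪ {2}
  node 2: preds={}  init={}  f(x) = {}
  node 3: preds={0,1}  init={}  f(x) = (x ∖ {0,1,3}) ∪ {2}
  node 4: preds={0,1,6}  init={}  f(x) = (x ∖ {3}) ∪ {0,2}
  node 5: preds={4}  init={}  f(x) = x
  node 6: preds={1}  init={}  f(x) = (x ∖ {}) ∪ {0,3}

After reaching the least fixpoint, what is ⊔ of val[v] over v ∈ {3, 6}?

Trace (12 dequeues):
  [1] u=0 | in {} | out {0,1,2,3} | prev {1} | push {}
  [2] u=1 | in {} | out {2} | prev {} | push {}
  [3] u=2 | in {} | out {} | ==
  [4] u=3 | in {0,1,2,3} | out {2} | prev {} | push {0}
  [5] u=4 | in {0,1,2,3} | out {0,1,2} | prev {} | push {}
  [6] u=5 | in {0,1,2} | out {0,1,2} | prev {} | push {1}
  [7] u=6 | in {2} | out {0,2,3} | prev {} | push {4}
  [8] u=0 | in {2} | out {0,1,2,3} | ==
  [9] u=1 | in {0,1,2} | out {0,2} | prev {2} | push {3,6}
  [10] u=4 | in {0,1,2,3} | out {0,1,2} | ==
  [11] u=3 | in {0,1,2,3} | out {2} | ==
  [12] u=6 | in {0,2} | out {0,2,3} | ==

Converged values:
  [0] {0,1,2,3}
  [1] {0,2}
  [2] {}
  [3] {2}
  [4] {0,1,2}
  [5] {0,1,2}
  [6] {0,2,3}

{0,2,3}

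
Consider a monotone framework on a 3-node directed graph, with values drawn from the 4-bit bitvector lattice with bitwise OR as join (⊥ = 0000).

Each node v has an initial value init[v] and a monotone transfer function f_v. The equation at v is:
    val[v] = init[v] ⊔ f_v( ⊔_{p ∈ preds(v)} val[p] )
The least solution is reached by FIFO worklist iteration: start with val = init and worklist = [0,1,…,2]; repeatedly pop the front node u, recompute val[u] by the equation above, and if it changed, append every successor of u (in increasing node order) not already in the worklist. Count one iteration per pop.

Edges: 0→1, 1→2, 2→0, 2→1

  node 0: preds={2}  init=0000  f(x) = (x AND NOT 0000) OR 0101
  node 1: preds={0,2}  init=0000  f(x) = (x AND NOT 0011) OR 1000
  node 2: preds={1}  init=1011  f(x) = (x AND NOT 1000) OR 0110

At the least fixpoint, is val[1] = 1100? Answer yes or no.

Iteration log — 5 steps:
  step 1. node 0  ⊔preds=1011  new=1111  old=0000  +wl: 
  step 2. node 1  ⊔preds=1111  new=1100  old=0000  +wl: 
  step 3. node 2  ⊔preds=1100  new=1111  old=1011  +wl: 0,1
  step 4. node 0  ⊔preds=1111  new=1111  stable
  step 5. node 1  ⊔preds=1111  new=1100  stable

Least fixpoint reached:
  node 0: 1111
  node 1: 1100
  node 2: 1111

yes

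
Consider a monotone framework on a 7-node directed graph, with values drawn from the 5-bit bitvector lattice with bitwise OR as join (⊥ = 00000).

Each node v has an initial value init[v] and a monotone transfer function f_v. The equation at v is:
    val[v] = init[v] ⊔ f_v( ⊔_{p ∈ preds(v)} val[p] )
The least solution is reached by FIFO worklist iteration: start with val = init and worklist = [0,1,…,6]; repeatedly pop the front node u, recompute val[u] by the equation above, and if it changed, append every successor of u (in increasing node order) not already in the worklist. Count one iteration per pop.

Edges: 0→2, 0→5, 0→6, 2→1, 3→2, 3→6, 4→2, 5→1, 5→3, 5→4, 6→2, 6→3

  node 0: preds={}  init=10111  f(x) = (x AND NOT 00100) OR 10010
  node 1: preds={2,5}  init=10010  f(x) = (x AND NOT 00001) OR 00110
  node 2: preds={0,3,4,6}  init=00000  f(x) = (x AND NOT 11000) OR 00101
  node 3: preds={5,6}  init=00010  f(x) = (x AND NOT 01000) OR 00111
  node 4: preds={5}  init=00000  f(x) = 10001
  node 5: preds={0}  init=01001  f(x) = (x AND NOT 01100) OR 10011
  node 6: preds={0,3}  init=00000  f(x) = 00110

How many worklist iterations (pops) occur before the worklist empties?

Trace (13 dequeues):
  [1] u=0 | in 00000 | out 10111 | ==
  [2] u=1 | in 01001 | out 11110 | prev 10010 | push {}
  [3] u=2 | in 10111 | out 00111 | prev 00000 | push {1}
  [4] u=3 | in 01001 | out 00111 | prev 00010 | push {2}
  [5] u=4 | in 01001 | out 10001 | prev 00000 | push {}
  [6] u=5 | in 10111 | out 11011 | prev 01001 | push {3,4}
  [7] u=6 | in 10111 | out 00110 | prev 00000 | push {}
  [8] u=1 | in 11111 | out 11110 | ==
  [9] u=2 | in 10111 | out 00111 | ==
  [10] u=3 | in 11111 | out 10111 | prev 00111 | push {2,6}
  [11] u=4 | in 11011 | out 10001 | ==
  [12] u=2 | in 10111 | out 00111 | ==
  [13] u=6 | in 10111 | out 00110 | ==

Converged values:
  [0] 10111
  [1] 11110
  [2] 00111
  [3] 10111
  [4] 10001
  [5] 11011
  [6] 00110

13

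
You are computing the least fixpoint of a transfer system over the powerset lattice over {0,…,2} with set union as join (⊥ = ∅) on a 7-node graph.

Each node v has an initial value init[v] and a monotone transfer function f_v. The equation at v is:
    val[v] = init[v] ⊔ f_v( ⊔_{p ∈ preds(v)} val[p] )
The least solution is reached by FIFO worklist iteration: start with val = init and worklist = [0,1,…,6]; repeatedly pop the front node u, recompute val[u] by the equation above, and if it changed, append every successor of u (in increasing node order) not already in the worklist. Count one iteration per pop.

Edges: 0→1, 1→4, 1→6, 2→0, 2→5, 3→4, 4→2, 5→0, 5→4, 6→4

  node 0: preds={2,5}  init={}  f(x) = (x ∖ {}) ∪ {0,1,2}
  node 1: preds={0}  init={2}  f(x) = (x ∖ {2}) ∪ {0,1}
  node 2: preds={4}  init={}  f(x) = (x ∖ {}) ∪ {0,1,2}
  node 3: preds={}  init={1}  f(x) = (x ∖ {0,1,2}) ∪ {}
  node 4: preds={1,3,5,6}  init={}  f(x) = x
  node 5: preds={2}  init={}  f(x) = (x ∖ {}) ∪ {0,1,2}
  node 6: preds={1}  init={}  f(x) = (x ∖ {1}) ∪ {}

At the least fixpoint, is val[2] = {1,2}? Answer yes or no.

no

Iteration log — 10 steps:
  step 1. node 0  ⊔preds={}  new={0,1,2}  old={}  +wl: 
  step 2. node 1  ⊔preds={0,1,2}  new={0,1,2}  old={2}  +wl: 
  step 3. node 2  ⊔preds={}  new={0,1,2}  old={}  +wl: 0
  step 4. node 3  ⊔preds={}  new={1}  stable
  step 5. node 4  ⊔preds={0,1,2}  new={0,1,2}  old={}  +wl: 2
  step 6. node 5  ⊔preds={0,1,2}  new={0,1,2}  old={}  +wl: 4
  step 7. node 6  ⊔preds={0,1,2}  new={0,2}  old={}  +wl: 
  step 8. node 0  ⊔preds={0,1,2}  new={0,1,2}  stable
  step 9. node 2  ⊔preds={0,1,2}  new={0,1,2}  stable
  step 10. node 4  ⊔preds={0,1,2}  new={0,1,2}  stable

Least fixpoint reached:
  node 0: {0,1,2}
  node 1: {0,1,2}
  node 2: {0,1,2}
  node 3: {1}
  node 4: {0,1,2}
  node 5: {0,1,2}
  node 6: {0,2}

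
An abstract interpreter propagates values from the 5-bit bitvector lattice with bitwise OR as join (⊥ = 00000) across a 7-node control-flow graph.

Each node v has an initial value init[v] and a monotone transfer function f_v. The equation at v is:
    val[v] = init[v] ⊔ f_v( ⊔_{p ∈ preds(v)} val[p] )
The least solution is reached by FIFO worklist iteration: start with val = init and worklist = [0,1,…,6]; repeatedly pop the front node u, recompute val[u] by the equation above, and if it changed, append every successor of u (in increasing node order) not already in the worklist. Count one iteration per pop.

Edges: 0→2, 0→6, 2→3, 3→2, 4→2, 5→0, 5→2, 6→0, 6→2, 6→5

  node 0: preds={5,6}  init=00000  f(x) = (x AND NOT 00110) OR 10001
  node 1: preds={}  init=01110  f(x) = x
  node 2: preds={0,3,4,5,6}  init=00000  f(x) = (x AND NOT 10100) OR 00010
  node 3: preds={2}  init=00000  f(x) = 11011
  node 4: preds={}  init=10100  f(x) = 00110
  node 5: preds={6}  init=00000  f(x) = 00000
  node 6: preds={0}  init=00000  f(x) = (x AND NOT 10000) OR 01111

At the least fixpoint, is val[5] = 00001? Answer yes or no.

no

Trace (13 dequeues):
  [1] u=0 | in 00000 | out 10001 | prev 00000 | push {}
  [2] u=1 | in 00000 | out 01110 | ==
  [3] u=2 | in 10101 | out 00011 | prev 00000 | push {}
  [4] u=3 | in 00011 | out 11011 | prev 00000 | push {2}
  [5] u=4 | in 00000 | out 10110 | prev 10100 | push {}
  [6] u=5 | in 00000 | out 00000 | ==
  [7] u=6 | in 10001 | out 01111 | prev 00000 | push {0,5}
  [8] u=2 | in 11111 | out 01011 | prev 00011 | push {3}
  [9] u=0 | in 01111 | out 11001 | prev 10001 | push {2,6}
  [10] u=5 | in 01111 | out 00000 | ==
  [11] u=3 | in 01011 | out 11011 | ==
  [12] u=2 | in 11111 | out 01011 | ==
  [13] u=6 | in 11001 | out 01111 | ==

Converged values:
  [0] 11001
  [1] 01110
  [2] 01011
  [3] 11011
  [4] 10110
  [5] 00000
  [6] 01111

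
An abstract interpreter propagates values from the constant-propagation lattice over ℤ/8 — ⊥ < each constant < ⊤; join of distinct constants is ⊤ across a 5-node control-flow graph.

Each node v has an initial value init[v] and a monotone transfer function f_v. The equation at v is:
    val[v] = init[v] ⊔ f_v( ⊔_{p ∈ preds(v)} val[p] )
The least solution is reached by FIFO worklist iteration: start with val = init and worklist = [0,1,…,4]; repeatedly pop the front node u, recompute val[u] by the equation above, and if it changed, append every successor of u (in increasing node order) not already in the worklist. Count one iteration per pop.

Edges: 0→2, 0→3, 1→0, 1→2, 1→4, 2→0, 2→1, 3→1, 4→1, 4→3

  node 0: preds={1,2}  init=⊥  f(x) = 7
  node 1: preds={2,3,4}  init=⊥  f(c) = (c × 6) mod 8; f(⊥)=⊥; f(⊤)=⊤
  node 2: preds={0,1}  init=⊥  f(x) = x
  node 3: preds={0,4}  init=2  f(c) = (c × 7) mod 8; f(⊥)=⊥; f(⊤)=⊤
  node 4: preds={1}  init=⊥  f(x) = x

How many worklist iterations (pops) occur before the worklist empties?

Worklist (13 pops):
  #1 pop 0: in=⊥ → 7 (was ⊥); enqueue []
  #2 pop 1: in=2 → 4 (was ⊥); enqueue [0]
  #3 pop 2: in=⊤ → ⊤ (was ⊥); enqueue [1]
  #4 pop 3: in=7 → ⊤ (was 2); enqueue []
  #5 pop 4: in=4 → 4 (was ⊥); enqueue [3]
  #6 pop 0: in=⊤ → 7 (no change)
  #7 pop 1: in=⊤ → ⊤ (was 4); enqueue [0,2,4]
  #8 pop 3: in=⊤ → ⊤ (no change)
  #9 pop 0: in=⊤ → 7 (no change)
  #10 pop 2: in=⊤ → ⊤ (no change)
  #11 pop 4: in=⊤ → ⊤ (was 4); enqueue [1,3]
  #12 pop 1: in=⊤ → ⊤ (no change)
  #13 pop 3: in=⊤ → ⊤ (no change)

Fixpoint:
  val[0] = 7
  val[1] = ⊤
  val[2] = ⊤
  val[3] = ⊤
  val[4] = ⊤

13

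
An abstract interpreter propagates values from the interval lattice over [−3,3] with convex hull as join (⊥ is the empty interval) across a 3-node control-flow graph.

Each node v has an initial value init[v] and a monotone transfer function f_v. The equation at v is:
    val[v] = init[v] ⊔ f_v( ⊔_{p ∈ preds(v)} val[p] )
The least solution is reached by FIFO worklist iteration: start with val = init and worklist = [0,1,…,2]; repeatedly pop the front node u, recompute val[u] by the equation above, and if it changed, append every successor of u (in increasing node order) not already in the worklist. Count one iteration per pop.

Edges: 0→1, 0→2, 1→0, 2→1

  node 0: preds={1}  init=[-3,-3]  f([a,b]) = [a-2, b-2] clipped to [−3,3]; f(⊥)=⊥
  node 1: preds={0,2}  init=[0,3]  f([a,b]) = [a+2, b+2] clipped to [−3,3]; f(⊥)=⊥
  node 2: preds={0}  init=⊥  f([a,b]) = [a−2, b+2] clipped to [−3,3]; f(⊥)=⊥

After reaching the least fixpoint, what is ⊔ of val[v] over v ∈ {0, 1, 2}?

[-3,3]

Trace (5 dequeues):
  [1] u=0 | in [0,3] | out [-3,1] | prev [-3,-3] | push {}
  [2] u=1 | in [-3,1] | out [-1,3] | prev [0,3] | push {0}
  [3] u=2 | in [-3,1] | out [-3,3] | prev ⊥ | push {1}
  [4] u=0 | in [-1,3] | out [-3,1] | ==
  [5] u=1 | in [-3,3] | out [-1,3] | ==

Converged values:
  [0] [-3,1]
  [1] [-1,3]
  [2] [-3,3]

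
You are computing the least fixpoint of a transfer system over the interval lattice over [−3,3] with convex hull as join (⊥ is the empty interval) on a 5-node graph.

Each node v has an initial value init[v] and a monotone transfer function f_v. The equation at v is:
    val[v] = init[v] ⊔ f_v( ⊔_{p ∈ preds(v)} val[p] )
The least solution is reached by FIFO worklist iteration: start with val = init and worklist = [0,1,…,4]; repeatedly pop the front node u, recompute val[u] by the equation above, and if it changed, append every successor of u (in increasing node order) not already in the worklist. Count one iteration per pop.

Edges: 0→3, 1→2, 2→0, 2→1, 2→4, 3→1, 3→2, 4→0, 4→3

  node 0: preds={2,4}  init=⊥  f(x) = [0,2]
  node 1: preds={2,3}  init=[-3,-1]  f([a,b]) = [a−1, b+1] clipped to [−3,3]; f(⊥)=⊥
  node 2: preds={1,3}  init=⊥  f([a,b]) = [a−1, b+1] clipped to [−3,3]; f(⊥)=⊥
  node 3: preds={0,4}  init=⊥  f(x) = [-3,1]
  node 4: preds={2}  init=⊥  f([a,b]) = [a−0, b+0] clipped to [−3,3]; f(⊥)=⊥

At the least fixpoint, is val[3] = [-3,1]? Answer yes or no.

yes

Iteration log — 15 steps:
  step 1. node 0  ⊔preds=⊥  new=[0,2]  old=⊥  +wl: 
  step 2. node 1  ⊔preds=⊥  new=[-3,-1]  stable
  step 3. node 2  ⊔preds=[-3,-1]  new=[-3,0]  old=⊥  +wl: 0,1
  step 4. node 3  ⊔preds=[0,2]  new=[-3,1]  old=⊥  +wl: 2
  step 5. node 4  ⊔preds=[-3,0]  new=[-3,0]  old=⊥  +wl: 3
  step 6. node 0  ⊔preds=[-3,0]  new=[0,2]  stable
  step 7. node 1  ⊔preds=[-3,1]  new=[-3,2]  old=[-3,-1]  +wl: 
  step 8. node 2  ⊔preds=[-3,2]  new=[-3,3]  old=[-3,0]  +wl: 0,1,4
  step 9. node 3  ⊔preds=[-3,2]  new=[-3,1]  stable
  step 10. node 0  ⊔preds=[-3,3]  new=[0,2]  stable
  step 11. node 1  ⊔preds=[-3,3]  new=[-3,3]  old=[-3,2]  +wl: 2
  step 12. node 4  ⊔preds=[-3,3]  new=[-3,3]  old=[-3,0]  +wl: 0,3
  step 13. node 2  ⊔preds=[-3,3]  new=[-3,3]  stable
  step 14. node 0  ⊔preds=[-3,3]  new=[0,2]  stable
  step 15. node 3  ⊔preds=[-3,3]  new=[-3,1]  stable

Least fixpoint reached:
  node 0: [0,2]
  node 1: [-3,3]
  node 2: [-3,3]
  node 3: [-3,1]
  node 4: [-3,3]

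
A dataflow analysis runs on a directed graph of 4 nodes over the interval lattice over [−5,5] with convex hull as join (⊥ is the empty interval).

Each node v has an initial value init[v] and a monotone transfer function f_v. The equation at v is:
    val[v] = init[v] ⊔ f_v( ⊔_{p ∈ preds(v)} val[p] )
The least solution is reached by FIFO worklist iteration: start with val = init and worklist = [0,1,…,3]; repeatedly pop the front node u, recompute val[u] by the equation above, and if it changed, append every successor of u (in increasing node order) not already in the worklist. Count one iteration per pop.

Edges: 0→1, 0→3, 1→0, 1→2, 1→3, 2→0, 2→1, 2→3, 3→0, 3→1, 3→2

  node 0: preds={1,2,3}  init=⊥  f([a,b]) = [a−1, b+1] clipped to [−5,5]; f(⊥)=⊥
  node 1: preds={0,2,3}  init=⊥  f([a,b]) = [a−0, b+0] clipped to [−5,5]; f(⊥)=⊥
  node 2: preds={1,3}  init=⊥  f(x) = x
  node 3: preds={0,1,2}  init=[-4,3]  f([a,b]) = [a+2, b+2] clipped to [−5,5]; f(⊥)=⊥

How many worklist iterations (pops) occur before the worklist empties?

Trace (10 dequeues):
  [1] u=0 | in [-4,3] | out [-5,4] | prev ⊥ | push {}
  [2] u=1 | in [-5,4] | out [-5,4] | prev ⊥ | push {0}
  [3] u=2 | in [-5,4] | out [-5,4] | prev ⊥ | push {1}
  [4] u=3 | in [-5,4] | out [-4,5] | prev [-4,3] | push {2}
  [5] u=0 | in [-5,5] | out [-5,5] | prev [-5,4] | push {3}
  [6] u=1 | in [-5,5] | out [-5,5] | prev [-5,4] | push {0}
  [7] u=2 | in [-5,5] | out [-5,5] | prev [-5,4] | push {1}
  [8] u=3 | in [-5,5] | out [-4,5] | ==
  [9] u=0 | in [-5,5] | out [-5,5] | ==
  [10] u=1 | in [-5,5] | out [-5,5] | ==

Converged values:
  [0] [-5,5]
  [1] [-5,5]
  [2] [-5,5]
  [3] [-4,5]

10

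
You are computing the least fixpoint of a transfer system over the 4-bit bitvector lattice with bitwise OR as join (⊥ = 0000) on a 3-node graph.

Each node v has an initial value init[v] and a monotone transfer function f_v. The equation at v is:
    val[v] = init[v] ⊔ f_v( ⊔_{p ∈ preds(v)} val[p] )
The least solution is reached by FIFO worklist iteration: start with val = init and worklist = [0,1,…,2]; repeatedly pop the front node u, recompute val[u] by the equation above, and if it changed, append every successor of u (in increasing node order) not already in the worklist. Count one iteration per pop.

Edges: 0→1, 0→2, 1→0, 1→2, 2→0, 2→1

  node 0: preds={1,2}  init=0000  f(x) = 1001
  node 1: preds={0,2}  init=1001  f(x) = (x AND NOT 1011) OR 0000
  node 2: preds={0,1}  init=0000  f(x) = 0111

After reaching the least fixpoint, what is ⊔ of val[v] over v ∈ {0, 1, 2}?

Worklist (7 pops):
  #1 pop 0: in=1001 → 1001 (was 0000); enqueue []
  #2 pop 1: in=1001 → 1001 (no change)
  #3 pop 2: in=1001 → 0111 (was 0000); enqueue [0,1]
  #4 pop 0: in=1111 → 1001 (no change)
  #5 pop 1: in=1111 → 1101 (was 1001); enqueue [0,2]
  #6 pop 0: in=1111 → 1001 (no change)
  #7 pop 2: in=1101 → 0111 (no change)

Fixpoint:
  val[0] = 1001
  val[1] = 1101
  val[2] = 0111

1111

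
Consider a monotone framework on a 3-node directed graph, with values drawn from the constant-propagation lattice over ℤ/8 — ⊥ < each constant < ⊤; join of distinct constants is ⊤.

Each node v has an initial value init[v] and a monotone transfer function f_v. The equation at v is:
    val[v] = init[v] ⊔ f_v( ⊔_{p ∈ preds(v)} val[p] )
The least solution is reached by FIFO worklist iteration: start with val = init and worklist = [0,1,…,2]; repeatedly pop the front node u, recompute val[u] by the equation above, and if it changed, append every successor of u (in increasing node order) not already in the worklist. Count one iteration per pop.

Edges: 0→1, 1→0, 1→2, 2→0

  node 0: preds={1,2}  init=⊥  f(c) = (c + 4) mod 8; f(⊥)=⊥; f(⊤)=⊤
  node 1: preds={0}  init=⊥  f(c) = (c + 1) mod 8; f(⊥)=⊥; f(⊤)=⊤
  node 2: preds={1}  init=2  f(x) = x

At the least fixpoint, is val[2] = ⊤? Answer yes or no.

Trace (7 dequeues):
  [1] u=0 | in 2 | out 6 | prev ⊥ | push {}
  [2] u=1 | in 6 | out 7 | prev ⊥ | push {0}
  [3] u=2 | in 7 | out ⊤ | prev 2 | push {}
  [4] u=0 | in ⊤ | out ⊤ | prev 6 | push {1}
  [5] u=1 | in ⊤ | out ⊤ | prev 7 | push {0,2}
  [6] u=0 | in ⊤ | out ⊤ | ==
  [7] u=2 | in ⊤ | out ⊤ | ==

Converged values:
  [0] ⊤
  [1] ⊤
  [2] ⊤

yes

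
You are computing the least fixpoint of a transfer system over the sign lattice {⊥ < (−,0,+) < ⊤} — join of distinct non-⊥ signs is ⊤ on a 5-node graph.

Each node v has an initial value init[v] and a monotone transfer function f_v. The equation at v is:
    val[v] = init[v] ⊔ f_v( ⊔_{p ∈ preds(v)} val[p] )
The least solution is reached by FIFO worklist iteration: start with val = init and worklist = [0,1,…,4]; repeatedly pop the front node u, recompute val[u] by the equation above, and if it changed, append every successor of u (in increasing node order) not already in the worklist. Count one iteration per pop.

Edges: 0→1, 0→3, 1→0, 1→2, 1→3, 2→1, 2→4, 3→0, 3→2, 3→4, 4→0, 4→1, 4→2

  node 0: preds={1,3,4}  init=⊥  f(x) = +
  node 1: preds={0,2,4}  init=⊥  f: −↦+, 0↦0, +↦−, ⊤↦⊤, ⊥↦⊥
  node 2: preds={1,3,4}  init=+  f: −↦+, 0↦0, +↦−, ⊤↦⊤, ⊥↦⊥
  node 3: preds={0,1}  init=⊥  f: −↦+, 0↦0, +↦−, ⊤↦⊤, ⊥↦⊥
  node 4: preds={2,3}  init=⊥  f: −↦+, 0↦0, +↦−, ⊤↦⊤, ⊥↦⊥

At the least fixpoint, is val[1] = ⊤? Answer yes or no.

yes

Iteration log — 12 steps:
  step 1. node 0  ⊔preds=⊥  new=+  old=⊥  +wl: 
  step 2. node 1  ⊔preds=+  new=−  old=⊥  +wl: 0
  step 3. node 2  ⊔preds=−  new=+  stable
  step 4. node 3  ⊔preds=⊤  new=⊤  old=⊥  +wl: 2
  step 5. node 4  ⊔preds=⊤  new=⊤  old=⊥  +wl: 1
  step 6. node 0  ⊔preds=⊤  new=+  stable
  step 7. node 2  ⊔preds=⊤  new=⊤  old=+  +wl: 4
  step 8. node 1  ⊔preds=⊤  new=⊤  old=−  +wl: 0,2,3
  step 9. node 4  ⊔preds=⊤  new=⊤  stable
  step 10. node 0  ⊔preds=⊤  new=+  stable
  step 11. node 2  ⊔preds=⊤  new=⊤  stable
  step 12. node 3  ⊔preds=⊤  new=⊤  stable

Least fixpoint reached:
  node 0: +
  node 1: ⊤
  node 2: ⊤
  node 3: ⊤
  node 4: ⊤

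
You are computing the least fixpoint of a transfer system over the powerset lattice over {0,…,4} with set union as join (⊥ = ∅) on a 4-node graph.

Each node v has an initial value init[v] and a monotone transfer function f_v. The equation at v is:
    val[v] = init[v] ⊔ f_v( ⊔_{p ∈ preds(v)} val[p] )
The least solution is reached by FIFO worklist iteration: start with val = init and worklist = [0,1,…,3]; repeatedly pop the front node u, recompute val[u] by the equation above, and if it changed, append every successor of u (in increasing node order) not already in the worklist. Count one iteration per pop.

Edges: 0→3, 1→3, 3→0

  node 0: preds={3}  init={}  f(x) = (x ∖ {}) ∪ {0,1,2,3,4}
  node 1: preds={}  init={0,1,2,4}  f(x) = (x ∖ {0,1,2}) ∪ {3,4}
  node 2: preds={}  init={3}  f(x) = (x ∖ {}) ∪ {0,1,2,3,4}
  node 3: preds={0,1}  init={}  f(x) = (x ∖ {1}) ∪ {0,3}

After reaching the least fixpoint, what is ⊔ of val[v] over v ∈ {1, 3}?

Trace (5 dequeues):
  [1] u=0 | in {} | out {0,1,2,3,4} | prev {} | push {}
  [2] u=1 | in {} | out {0,1,2,3,4} | prev {0,1,2,4} | push {}
  [3] u=2 | in {} | out {0,1,2,3,4} | prev {3} | push {}
  [4] u=3 | in {0,1,2,3,4} | out {0,2,3,4} | prev {} | push {0}
  [5] u=0 | in {0,2,3,4} | out {0,1,2,3,4} | ==

Converged values:
  [0] {0,1,2,3,4}
  [1] {0,1,2,3,4}
  [2] {0,1,2,3,4}
  [3] {0,2,3,4}

{0,1,2,3,4}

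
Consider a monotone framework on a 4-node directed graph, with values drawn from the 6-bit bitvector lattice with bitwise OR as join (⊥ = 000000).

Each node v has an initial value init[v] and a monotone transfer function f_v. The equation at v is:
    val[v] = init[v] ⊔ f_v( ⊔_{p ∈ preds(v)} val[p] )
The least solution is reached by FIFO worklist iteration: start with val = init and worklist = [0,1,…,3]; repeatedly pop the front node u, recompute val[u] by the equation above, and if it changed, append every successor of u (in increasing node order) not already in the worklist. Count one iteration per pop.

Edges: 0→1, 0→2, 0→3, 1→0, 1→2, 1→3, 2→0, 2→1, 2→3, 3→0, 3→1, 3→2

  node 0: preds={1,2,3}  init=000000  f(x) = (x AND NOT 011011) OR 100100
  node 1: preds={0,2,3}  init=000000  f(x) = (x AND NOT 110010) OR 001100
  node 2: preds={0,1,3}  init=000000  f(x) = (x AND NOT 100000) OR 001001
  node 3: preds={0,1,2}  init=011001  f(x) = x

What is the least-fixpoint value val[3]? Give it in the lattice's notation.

Worklist (7 pops):
  #1 pop 0: in=011001 → 100100 (was 000000); enqueue []
  #2 pop 1: in=111101 → 001101 (was 000000); enqueue [0]
  #3 pop 2: in=111101 → 011101 (was 000000); enqueue [1]
  #4 pop 3: in=111101 → 111101 (was 011001); enqueue [2]
  #5 pop 0: in=111101 → 100100 (no change)
  #6 pop 1: in=111101 → 001101 (no change)
  #7 pop 2: in=111101 → 011101 (no change)

Fixpoint:
  val[0] = 100100
  val[1] = 001101
  val[2] = 011101
  val[3] = 111101

111101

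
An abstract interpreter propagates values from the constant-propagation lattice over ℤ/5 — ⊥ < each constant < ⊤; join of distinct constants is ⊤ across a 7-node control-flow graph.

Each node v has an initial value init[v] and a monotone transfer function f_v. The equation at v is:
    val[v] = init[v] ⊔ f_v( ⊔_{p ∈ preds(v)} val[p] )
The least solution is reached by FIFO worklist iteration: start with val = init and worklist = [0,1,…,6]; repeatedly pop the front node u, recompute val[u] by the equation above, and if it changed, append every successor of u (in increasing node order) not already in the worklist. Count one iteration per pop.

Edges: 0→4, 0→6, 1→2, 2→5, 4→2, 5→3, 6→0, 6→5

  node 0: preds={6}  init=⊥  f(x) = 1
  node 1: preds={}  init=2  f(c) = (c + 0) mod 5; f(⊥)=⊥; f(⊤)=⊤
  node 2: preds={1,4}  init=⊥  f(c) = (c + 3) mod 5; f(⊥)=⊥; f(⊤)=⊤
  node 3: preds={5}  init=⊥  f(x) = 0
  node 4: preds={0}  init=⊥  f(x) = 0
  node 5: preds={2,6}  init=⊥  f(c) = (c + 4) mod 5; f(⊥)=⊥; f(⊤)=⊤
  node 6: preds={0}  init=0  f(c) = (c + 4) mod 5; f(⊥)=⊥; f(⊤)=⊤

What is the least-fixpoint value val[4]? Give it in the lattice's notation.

0

Iteration log — 11 steps:
  step 1. node 0  ⊔preds=0  new=1  old=⊥  +wl: 
  step 2. node 1  ⊔preds=⊥  new=2  stable
  step 3. node 2  ⊔preds=2  new=0  old=⊥  +wl: 
  step 4. node 3  ⊔preds=⊥  new=0  old=⊥  +wl: 
  step 5. node 4  ⊔preds=1  new=0  old=⊥  +wl: 2
  step 6. node 5  ⊔preds=0  new=4  old=⊥  +wl: 3
  step 7. node 6  ⊔preds=1  new=0  stable
  step 8. node 2  ⊔preds=⊤  new=⊤  old=0  +wl: 5
  step 9. node 3  ⊔preds=4  new=0  stable
  step 10. node 5  ⊔preds=⊤  new=⊤  old=4  +wl: 3
  step 11. node 3  ⊔preds=⊤  new=0  stable

Least fixpoint reached:
  node 0: 1
  node 1: 2
  node 2: ⊤
  node 3: 0
  node 4: 0
  node 5: ⊤
  node 6: 0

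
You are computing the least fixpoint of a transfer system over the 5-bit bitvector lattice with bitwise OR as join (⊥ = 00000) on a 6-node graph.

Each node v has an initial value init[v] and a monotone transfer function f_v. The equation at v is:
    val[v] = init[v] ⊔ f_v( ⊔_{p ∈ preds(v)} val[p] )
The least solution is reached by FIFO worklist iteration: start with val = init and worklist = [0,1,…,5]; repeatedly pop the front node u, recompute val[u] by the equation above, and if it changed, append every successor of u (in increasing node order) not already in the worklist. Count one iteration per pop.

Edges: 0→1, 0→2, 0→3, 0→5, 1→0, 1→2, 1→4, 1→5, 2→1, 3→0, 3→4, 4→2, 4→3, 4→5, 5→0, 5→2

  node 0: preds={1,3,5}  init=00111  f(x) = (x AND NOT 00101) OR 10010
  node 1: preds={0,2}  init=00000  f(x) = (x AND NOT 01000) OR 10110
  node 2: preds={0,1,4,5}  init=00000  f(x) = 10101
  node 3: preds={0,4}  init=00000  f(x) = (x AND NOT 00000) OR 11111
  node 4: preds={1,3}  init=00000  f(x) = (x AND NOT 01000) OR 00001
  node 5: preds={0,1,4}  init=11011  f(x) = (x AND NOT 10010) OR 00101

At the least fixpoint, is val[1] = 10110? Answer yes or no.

Trace (10 dequeues):
  [1] u=0 | in 11011 | out 11111 | prev 00111 | push {}
  [2] u=1 | in 11111 | out 10111 | prev 00000 | push {0}
  [3] u=2 | in 11111 | out 10101 | prev 00000 | push {1}
  [4] u=3 | in 11111 | out 11111 | prev 00000 | push {}
  [5] u=4 | in 11111 | out 10111 | prev 00000 | push {2,3}
  [6] u=5 | in 11111 | out 11111 | prev 11011 | push {}
  [7] u=0 | in 11111 | out 11111 | ==
  [8] u=1 | in 11111 | out 10111 | ==
  [9] u=2 | in 11111 | out 10101 | ==
  [10] u=3 | in 11111 | out 11111 | ==

Converged values:
  [0] 11111
  [1] 10111
  [2] 10101
  [3] 11111
  [4] 10111
  [5] 11111

no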